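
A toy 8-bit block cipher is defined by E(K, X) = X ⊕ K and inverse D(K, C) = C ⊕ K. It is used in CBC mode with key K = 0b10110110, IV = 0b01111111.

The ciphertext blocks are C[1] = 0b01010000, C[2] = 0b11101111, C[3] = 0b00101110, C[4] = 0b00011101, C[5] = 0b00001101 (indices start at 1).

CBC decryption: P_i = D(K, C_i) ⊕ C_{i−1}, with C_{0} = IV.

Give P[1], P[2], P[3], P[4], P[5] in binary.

P[1] = 0b10011001, P[2] = 0b00001001, P[3] = 0b01110111, P[4] = 0b10000101, P[5] = 0b10100110

P[1]: D(K, 0b01010000) = 0b11100110; 0b11100110 ⊕ 0b01111111 = 0b10011001.
P[2]: D(K, 0b11101111) = 0b01011001; 0b01011001 ⊕ 0b01010000 = 0b00001001.
P[3]: D(K, 0b00101110) = 0b10011000; 0b10011000 ⊕ 0b11101111 = 0b01110111.
P[4]: D(K, 0b00011101) = 0b10101011; 0b10101011 ⊕ 0b00101110 = 0b10000101.
P[5]: D(K, 0b00001101) = 0b10111011; 0b10111011 ⊕ 0b00011101 = 0b10100110.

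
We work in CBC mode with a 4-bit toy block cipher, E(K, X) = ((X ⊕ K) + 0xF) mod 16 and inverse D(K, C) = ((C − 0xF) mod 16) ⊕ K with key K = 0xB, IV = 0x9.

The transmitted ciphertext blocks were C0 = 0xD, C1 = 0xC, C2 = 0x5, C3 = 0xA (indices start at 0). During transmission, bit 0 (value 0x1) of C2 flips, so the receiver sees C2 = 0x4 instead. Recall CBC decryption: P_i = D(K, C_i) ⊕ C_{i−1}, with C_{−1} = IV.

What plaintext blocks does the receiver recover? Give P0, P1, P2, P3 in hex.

Only C2 changed, to 0x4. In CBC, a change in C_i garbles P_i and flips the same bit in P_{i+1}. Decrypting the received ciphertext:
P0: D(K, 0xD) = 0x5; 0x5 ⊕ 0x9 = 0xC.
P1: D(K, 0xC) = 0x6; 0x6 ⊕ 0xD = 0xB.
P2: D(K, 0x4) = 0xE; 0xE ⊕ 0xC = 0x2.
P3: D(K, 0xA) = 0x0; 0x0 ⊕ 0x4 = 0x4.
Blocks that differ from the original plaintext: P2, P3.

P0 = 0xC, P1 = 0xB, P2 = 0x2, P3 = 0x4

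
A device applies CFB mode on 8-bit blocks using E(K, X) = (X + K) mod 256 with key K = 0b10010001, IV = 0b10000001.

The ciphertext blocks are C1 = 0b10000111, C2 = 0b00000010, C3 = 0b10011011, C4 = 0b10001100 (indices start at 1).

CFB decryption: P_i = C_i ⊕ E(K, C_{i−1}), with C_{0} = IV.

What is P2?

P2: E(K, 0b10000111) = 0b00011000; 0b00000010 ⊕ 0b00011000 = 0b00011010.

P2 = 0b00011010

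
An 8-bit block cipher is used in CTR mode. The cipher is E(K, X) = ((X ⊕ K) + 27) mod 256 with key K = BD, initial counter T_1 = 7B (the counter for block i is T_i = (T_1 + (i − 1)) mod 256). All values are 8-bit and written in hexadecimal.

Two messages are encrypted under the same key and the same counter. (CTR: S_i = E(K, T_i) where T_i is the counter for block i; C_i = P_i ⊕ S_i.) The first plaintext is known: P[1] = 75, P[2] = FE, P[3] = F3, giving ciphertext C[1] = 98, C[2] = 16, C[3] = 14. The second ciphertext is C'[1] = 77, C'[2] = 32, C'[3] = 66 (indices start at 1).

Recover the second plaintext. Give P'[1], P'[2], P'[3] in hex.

P'[1] = 9A, P'[2] = DA, P'[3] = 81

In CTR with a reused counter, both messages share the same keystream S_i, so C_i ⊕ C'_i = P_i ⊕ P'_i and thus P'_i = P_i ⊕ C_i ⊕ C'_i.
P'[1]: 75 ⊕ 98 ⊕ 77 = 9A.
P'[2]: FE ⊕ 16 ⊕ 32 = DA.
P'[3]: F3 ⊕ 14 ⊕ 66 = 81.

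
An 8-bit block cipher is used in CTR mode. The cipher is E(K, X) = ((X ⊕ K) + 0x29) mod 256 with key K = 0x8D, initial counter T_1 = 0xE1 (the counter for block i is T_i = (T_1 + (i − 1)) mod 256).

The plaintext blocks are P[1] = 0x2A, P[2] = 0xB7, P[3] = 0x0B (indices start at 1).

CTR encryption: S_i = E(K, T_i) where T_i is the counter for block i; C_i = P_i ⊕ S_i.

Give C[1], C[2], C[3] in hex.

C[1]: T = 0xE1, S = E(K, T) = 0x95; 0x2A ⊕ 0x95 = 0xBF.
C[2]: T = 0xE2, S = E(K, T) = 0x98; 0xB7 ⊕ 0x98 = 0x2F.
C[3]: T = 0xE3, S = E(K, T) = 0x97; 0x0B ⊕ 0x97 = 0x9C.

C[1] = 0xBF, C[2] = 0x2F, C[3] = 0x9C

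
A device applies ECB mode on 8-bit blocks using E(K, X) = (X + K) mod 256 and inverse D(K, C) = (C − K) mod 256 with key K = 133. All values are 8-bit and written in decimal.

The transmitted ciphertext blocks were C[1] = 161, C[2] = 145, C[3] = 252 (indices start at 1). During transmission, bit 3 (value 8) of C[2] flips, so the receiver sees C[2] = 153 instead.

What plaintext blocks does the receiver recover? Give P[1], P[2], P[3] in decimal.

P[1] = 28, P[2] = 20, P[3] = 119

ECB decryption: P_i = D(K, C_i).
Only C[2] changed, to 153. In ECB, a change in C_i affects only P_i. Decrypting the received ciphertext:
P[1]: D(K, 161) = 28.
P[2]: D(K, 153) = 20.
P[3]: D(K, 252) = 119.
Blocks that differ from the original plaintext: P[2].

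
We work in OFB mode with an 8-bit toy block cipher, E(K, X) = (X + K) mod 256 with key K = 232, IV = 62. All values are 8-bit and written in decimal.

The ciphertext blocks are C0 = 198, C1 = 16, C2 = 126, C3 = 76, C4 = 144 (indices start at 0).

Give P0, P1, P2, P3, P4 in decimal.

OFB decryption: S_i = E(K, S_{i−1}) with S_{−1} = IV; P_i = C_i ⊕ S_i.
P0: S = E(K, 62) = 38; 198 ⊕ 38 = 224.
P1: S = E(K, 38) = 14; 16 ⊕ 14 = 30.
P2: S = E(K, 14) = 246; 126 ⊕ 246 = 136.
P3: S = E(K, 246) = 222; 76 ⊕ 222 = 146.
P4: S = E(K, 222) = 198; 144 ⊕ 198 = 86.

P0 = 224, P1 = 30, P2 = 136, P3 = 146, P4 = 86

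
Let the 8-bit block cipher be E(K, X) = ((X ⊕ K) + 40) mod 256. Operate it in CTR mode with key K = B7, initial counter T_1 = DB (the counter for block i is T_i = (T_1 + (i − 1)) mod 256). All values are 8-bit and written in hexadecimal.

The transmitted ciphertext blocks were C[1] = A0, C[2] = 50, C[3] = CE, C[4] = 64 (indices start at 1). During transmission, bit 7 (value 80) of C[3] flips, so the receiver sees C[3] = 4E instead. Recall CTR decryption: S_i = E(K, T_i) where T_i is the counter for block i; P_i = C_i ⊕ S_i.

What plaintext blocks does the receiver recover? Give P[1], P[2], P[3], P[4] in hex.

P[1] = 0C, P[2] = FB, P[3] = E4, P[4] = CD

Only C[3] changed, to 4E. In CTR, a change in C_i flips the same bit in P_i only; the keystream is unaffected. Decrypting the received ciphertext:
P[1]: T = DB, S = E(K, T) = AC; A0 ⊕ AC = 0C.
P[2]: T = DC, S = E(K, T) = AB; 50 ⊕ AB = FB.
P[3]: T = DD, S = E(K, T) = AA; 4E ⊕ AA = E4.
P[4]: T = DE, S = E(K, T) = A9; 64 ⊕ A9 = CD.
Blocks that differ from the original plaintext: P[3].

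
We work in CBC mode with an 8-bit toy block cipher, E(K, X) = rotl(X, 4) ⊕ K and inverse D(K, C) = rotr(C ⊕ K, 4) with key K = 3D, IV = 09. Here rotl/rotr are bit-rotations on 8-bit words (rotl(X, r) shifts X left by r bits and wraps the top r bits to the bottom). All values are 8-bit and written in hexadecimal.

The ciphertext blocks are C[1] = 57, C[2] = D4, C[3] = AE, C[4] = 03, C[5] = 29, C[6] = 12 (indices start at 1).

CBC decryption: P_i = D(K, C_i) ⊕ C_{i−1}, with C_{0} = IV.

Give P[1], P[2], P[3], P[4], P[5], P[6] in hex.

P[1]: D(K, 57) = A6; A6 ⊕ 09 = AF.
P[2]: D(K, D4) = 9E; 9E ⊕ 57 = C9.
P[3]: D(K, AE) = 39; 39 ⊕ D4 = ED.
P[4]: D(K, 03) = E3; E3 ⊕ AE = 4D.
P[5]: D(K, 29) = 41; 41 ⊕ 03 = 42.
P[6]: D(K, 12) = F2; F2 ⊕ 29 = DB.

P[1] = AF, P[2] = C9, P[3] = ED, P[4] = 4D, P[5] = 42, P[6] = DB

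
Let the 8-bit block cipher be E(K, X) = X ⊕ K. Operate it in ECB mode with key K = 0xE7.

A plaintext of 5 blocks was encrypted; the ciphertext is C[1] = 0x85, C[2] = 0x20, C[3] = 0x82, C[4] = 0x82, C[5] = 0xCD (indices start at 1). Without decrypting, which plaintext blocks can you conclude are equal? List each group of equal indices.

ECB encrypts each block independently with the same key, so equal ciphertext blocks imply equal plaintext blocks.
C[3] = C[4] = 0x82, so P[3] = P[4].

P[3] = P[4]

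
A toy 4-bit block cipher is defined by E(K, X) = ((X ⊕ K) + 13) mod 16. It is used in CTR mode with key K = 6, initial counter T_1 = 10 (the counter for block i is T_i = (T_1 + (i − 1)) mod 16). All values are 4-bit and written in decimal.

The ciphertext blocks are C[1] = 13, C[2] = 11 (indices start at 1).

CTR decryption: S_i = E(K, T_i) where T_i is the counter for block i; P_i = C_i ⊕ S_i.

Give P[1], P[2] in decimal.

P[1]: T = 10, S = E(K, T) = 9; 13 ⊕ 9 = 4.
P[2]: T = 11, S = E(K, T) = 10; 11 ⊕ 10 = 1.

P[1] = 4, P[2] = 1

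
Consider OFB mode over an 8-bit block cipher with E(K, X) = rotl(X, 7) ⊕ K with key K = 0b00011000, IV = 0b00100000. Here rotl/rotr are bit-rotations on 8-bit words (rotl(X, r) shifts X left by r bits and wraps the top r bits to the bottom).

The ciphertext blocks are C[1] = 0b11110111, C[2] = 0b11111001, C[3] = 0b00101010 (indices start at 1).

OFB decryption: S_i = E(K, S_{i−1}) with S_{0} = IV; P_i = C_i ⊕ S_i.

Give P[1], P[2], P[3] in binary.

P[1]: S = E(K, 0b00100000) = 0b00001000; 0b11110111 ⊕ 0b00001000 = 0b11111111.
P[2]: S = E(K, 0b00001000) = 0b00011100; 0b11111001 ⊕ 0b00011100 = 0b11100101.
P[3]: S = E(K, 0b00011100) = 0b00010110; 0b00101010 ⊕ 0b00010110 = 0b00111100.

P[1] = 0b11111111, P[2] = 0b11100101, P[3] = 0b00111100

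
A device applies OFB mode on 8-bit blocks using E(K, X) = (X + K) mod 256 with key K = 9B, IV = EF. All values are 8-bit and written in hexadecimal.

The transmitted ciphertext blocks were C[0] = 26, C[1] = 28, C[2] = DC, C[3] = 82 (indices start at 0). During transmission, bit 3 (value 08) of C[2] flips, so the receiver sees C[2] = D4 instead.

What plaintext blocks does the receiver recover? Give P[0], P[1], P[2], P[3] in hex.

P[0] = AC, P[1] = 0D, P[2] = 14, P[3] = D9

OFB decryption: S_i = E(K, S_{i−1}) with S_{−1} = IV; P_i = C_i ⊕ S_i.
Only C[2] changed, to D4. In OFB, a change in C_i flips the same bit in P_i only; the keystream is unaffected. Decrypting the received ciphertext:
P[0]: S = E(K, EF) = 8A; 26 ⊕ 8A = AC.
P[1]: S = E(K, 8A) = 25; 28 ⊕ 25 = 0D.
P[2]: S = E(K, 25) = C0; D4 ⊕ C0 = 14.
P[3]: S = E(K, C0) = 5B; 82 ⊕ 5B = D9.
Blocks that differ from the original plaintext: P[2].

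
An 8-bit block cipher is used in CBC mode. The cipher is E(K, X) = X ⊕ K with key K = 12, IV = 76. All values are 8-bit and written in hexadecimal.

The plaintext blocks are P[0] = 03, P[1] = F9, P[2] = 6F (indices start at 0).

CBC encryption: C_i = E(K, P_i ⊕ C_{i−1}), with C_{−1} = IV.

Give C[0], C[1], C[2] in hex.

C[0] = 67, C[1] = 8C, C[2] = F1

C[0]: P[0] ⊕ 76 = 75; E(K, 75) = 67.
C[1]: P[1] ⊕ 67 = 9E; E(K, 9E) = 8C.
C[2]: P[2] ⊕ 8C = E3; E(K, E3) = F1.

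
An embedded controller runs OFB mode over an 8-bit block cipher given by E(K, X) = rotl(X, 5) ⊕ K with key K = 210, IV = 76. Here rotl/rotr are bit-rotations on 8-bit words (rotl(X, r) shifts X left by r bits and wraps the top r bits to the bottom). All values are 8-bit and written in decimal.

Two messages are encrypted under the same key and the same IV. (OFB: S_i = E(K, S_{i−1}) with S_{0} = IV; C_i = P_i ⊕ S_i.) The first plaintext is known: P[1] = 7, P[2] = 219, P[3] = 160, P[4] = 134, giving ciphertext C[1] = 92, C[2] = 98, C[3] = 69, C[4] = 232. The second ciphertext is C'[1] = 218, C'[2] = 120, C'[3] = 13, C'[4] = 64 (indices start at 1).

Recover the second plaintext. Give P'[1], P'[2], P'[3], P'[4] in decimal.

In OFB with a reused IV, both messages share the same keystream S_i, so C_i ⊕ C'_i = P_i ⊕ P'_i and thus P'_i = P_i ⊕ C_i ⊕ C'_i.
P'[1]: 7 ⊕ 92 ⊕ 218 = 129.
P'[2]: 219 ⊕ 98 ⊕ 120 = 193.
P'[3]: 160 ⊕ 69 ⊕ 13 = 232.
P'[4]: 134 ⊕ 232 ⊕ 64 = 46.

P'[1] = 129, P'[2] = 193, P'[3] = 232, P'[4] = 46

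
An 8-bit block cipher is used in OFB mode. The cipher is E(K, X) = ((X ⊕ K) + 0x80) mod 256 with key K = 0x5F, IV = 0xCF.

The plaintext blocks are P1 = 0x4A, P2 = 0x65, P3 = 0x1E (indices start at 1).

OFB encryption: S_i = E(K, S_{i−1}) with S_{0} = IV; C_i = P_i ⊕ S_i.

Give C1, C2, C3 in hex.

C1: S = E(K, 0xCF) = 0x10; 0x4A ⊕ 0x10 = 0x5A.
C2: S = E(K, 0x10) = 0xCF; 0x65 ⊕ 0xCF = 0xAA.
C3: S = E(K, 0xCF) = 0x10; 0x1E ⊕ 0x10 = 0x0E.

C1 = 0x5A, C2 = 0xAA, C3 = 0x0E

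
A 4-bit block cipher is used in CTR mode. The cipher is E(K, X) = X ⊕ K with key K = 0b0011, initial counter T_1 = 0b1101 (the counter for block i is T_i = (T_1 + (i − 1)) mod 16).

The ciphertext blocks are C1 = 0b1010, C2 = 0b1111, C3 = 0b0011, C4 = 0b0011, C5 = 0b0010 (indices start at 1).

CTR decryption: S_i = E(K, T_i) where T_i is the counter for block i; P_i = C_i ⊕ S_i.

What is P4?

P4 = 0b0000

P4: T = 0b0000, S = E(K, T) = 0b0011; 0b0011 ⊕ 0b0011 = 0b0000.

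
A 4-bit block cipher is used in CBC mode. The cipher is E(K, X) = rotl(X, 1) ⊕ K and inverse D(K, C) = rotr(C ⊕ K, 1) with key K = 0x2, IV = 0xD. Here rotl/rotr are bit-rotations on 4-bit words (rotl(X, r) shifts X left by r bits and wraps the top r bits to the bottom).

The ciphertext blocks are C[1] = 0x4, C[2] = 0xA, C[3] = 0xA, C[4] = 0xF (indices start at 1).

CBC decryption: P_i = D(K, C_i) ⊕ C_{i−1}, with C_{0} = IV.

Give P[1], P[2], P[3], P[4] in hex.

P[1]: D(K, 0x4) = 0x3; 0x3 ⊕ 0xD = 0xE.
P[2]: D(K, 0xA) = 0x4; 0x4 ⊕ 0x4 = 0x0.
P[3]: D(K, 0xA) = 0x4; 0x4 ⊕ 0xA = 0xE.
P[4]: D(K, 0xF) = 0xE; 0xE ⊕ 0xA = 0x4.

P[1] = 0xE, P[2] = 0x0, P[3] = 0xE, P[4] = 0x4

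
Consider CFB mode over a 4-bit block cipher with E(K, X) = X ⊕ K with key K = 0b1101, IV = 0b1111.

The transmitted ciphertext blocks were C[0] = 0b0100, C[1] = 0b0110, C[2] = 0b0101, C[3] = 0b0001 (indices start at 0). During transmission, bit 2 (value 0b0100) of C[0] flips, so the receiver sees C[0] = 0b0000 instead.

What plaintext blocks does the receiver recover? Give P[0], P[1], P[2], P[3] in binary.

CFB decryption: P_i = C_i ⊕ E(K, C_{i−1}), with C_{−1} = IV.
Only C[0] changed, to 0b0000. In CFB, a change in C_i flips the same bit in P_i and garbles P_{i+1}. Decrypting the received ciphertext:
P[0]: E(K, 0b1111) = 0b0010; 0b0000 ⊕ 0b0010 = 0b0010.
P[1]: E(K, 0b0000) = 0b1101; 0b0110 ⊕ 0b1101 = 0b1011.
P[2]: E(K, 0b0110) = 0b1011; 0b0101 ⊕ 0b1011 = 0b1110.
P[3]: E(K, 0b0101) = 0b1000; 0b0001 ⊕ 0b1000 = 0b1001.
Blocks that differ from the original plaintext: P[0], P[1].

P[0] = 0b0010, P[1] = 0b1011, P[2] = 0b1110, P[3] = 0b1001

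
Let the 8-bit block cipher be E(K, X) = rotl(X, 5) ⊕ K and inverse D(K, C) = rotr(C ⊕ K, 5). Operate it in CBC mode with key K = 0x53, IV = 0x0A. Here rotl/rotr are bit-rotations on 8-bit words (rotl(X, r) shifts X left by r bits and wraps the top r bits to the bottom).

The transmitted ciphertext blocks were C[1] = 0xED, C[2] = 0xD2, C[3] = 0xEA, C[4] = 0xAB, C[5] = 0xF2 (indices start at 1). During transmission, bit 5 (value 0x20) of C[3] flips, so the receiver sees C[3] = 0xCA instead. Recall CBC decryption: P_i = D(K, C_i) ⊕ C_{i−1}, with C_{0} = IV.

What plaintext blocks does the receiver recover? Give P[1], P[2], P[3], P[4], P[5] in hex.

P[1] = 0xFF, P[2] = 0xE1, P[3] = 0x1E, P[4] = 0x0D, P[5] = 0xA6

Only C[3] changed, to 0xCA. In CBC, a change in C_i garbles P_i and flips the same bit in P_{i+1}. Decrypting the received ciphertext:
P[1]: D(K, 0xED) = 0xF5; 0xF5 ⊕ 0x0A = 0xFF.
P[2]: D(K, 0xD2) = 0x0C; 0x0C ⊕ 0xED = 0xE1.
P[3]: D(K, 0xCA) = 0xCC; 0xCC ⊕ 0xD2 = 0x1E.
P[4]: D(K, 0xAB) = 0xC7; 0xC7 ⊕ 0xCA = 0x0D.
P[5]: D(K, 0xF2) = 0x0D; 0x0D ⊕ 0xAB = 0xA6.
Blocks that differ from the original plaintext: P[3], P[4].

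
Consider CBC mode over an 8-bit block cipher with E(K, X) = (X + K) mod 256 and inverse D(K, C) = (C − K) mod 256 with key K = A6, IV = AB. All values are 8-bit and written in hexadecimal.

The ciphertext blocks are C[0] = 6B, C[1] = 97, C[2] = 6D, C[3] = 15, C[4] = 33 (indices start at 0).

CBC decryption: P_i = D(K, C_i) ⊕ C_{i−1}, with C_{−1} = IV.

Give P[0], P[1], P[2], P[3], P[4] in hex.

P[0] = 6E, P[1] = 9A, P[2] = 50, P[3] = 02, P[4] = 98

P[0]: D(K, 6B) = C5; C5 ⊕ AB = 6E.
P[1]: D(K, 97) = F1; F1 ⊕ 6B = 9A.
P[2]: D(K, 6D) = C7; C7 ⊕ 97 = 50.
P[3]: D(K, 15) = 6F; 6F ⊕ 6D = 02.
P[4]: D(K, 33) = 8D; 8D ⊕ 15 = 98.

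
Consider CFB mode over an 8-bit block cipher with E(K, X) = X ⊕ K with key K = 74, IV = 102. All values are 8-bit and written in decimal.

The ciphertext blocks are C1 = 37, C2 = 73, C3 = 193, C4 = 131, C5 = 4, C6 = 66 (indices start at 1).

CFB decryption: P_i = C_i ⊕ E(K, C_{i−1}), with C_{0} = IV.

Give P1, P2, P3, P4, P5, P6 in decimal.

P1 = 9, P2 = 38, P3 = 194, P4 = 8, P5 = 205, P6 = 12

P1: E(K, 102) = 44; 37 ⊕ 44 = 9.
P2: E(K, 37) = 111; 73 ⊕ 111 = 38.
P3: E(K, 73) = 3; 193 ⊕ 3 = 194.
P4: E(K, 193) = 139; 131 ⊕ 139 = 8.
P5: E(K, 131) = 201; 4 ⊕ 201 = 205.
P6: E(K, 4) = 78; 66 ⊕ 78 = 12.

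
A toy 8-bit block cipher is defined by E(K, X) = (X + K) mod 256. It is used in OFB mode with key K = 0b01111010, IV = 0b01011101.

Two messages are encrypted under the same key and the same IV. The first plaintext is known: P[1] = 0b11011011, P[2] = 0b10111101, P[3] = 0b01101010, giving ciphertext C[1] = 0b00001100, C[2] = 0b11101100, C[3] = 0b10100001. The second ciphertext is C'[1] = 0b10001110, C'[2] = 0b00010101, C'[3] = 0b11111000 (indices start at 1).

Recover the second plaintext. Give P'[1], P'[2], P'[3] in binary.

In OFB with a reused IV, both messages share the same keystream S_i, so C_i ⊕ C'_i = P_i ⊕ P'_i and thus P'_i = P_i ⊕ C_i ⊕ C'_i.
P'[1]: 0b11011011 ⊕ 0b00001100 ⊕ 0b10001110 = 0b01011001.
P'[2]: 0b10111101 ⊕ 0b11101100 ⊕ 0b00010101 = 0b01000100.
P'[3]: 0b01101010 ⊕ 0b10100001 ⊕ 0b11111000 = 0b00110011.

P'[1] = 0b01011001, P'[2] = 0b01000100, P'[3] = 0b00110011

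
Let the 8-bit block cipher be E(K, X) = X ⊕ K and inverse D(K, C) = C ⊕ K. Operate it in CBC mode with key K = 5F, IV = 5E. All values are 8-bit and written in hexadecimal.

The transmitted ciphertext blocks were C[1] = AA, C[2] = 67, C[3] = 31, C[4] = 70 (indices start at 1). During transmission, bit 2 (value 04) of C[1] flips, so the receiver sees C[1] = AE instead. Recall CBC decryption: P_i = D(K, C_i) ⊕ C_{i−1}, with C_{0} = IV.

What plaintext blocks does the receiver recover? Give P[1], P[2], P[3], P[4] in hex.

Only C[1] changed, to AE. In CBC, a change in C_i garbles P_i and flips the same bit in P_{i+1}. Decrypting the received ciphertext:
P[1]: D(K, AE) = F1; F1 ⊕ 5E = AF.
P[2]: D(K, 67) = 38; 38 ⊕ AE = 96.
P[3]: D(K, 31) = 6E; 6E ⊕ 67 = 09.
P[4]: D(K, 70) = 2F; 2F ⊕ 31 = 1E.
Blocks that differ from the original plaintext: P[1], P[2].

P[1] = AF, P[2] = 96, P[3] = 09, P[4] = 1E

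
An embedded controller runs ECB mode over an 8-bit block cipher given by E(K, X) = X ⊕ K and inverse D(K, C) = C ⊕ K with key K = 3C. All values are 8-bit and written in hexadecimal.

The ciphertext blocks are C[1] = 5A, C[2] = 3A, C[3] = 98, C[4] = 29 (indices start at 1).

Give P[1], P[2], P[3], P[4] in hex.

P[1] = 66, P[2] = 06, P[3] = A4, P[4] = 15

ECB decryption: P_i = D(K, C_i).
P[1]: D(K, 5A) = 66.
P[2]: D(K, 3A) = 06.
P[3]: D(K, 98) = A4.
P[4]: D(K, 29) = 15.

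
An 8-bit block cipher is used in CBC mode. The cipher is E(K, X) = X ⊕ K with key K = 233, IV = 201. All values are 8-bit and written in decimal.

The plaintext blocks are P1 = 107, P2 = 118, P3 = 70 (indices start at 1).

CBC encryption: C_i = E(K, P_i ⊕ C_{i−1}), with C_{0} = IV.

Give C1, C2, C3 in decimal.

C1: P1 ⊕ 201 = 162; E(K, 162) = 75.
C2: P2 ⊕ 75 = 61; E(K, 61) = 212.
C3: P3 ⊕ 212 = 146; E(K, 146) = 123.

C1 = 75, C2 = 212, C3 = 123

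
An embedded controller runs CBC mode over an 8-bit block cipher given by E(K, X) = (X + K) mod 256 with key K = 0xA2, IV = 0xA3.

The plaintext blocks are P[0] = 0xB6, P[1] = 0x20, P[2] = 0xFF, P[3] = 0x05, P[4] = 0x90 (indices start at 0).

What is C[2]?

C[2] = 0x68

CBC encryption: C_i = E(K, P_i ⊕ C_{i−1}), with C_{−1} = IV.
C[0]: P[0] ⊕ 0xA3 = 0x15; E(K, 0x15) = 0xB7.
C[1]: P[1] ⊕ 0xB7 = 0x97; E(K, 0x97) = 0x39.
C[2]: P[2] ⊕ 0x39 = 0xC6; E(K, 0xC6) = 0x68.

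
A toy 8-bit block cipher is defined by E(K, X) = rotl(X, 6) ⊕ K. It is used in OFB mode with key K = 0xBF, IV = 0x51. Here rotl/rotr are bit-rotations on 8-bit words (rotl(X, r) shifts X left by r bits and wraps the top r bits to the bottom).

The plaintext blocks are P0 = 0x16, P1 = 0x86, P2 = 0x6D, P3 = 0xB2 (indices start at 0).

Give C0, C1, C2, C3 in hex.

OFB encryption: S_i = E(K, S_{i−1}) with S_{−1} = IV; C_i = P_i ⊕ S_i.
C0: S = E(K, 0x51) = 0xEB; 0x16 ⊕ 0xEB = 0xFD.
C1: S = E(K, 0xEB) = 0x45; 0x86 ⊕ 0x45 = 0xC3.
C2: S = E(K, 0x45) = 0xEE; 0x6D ⊕ 0xEE = 0x83.
C3: S = E(K, 0xEE) = 0x04; 0xB2 ⊕ 0x04 = 0xB6.

C0 = 0xFD, C1 = 0xC3, C2 = 0x83, C3 = 0xB6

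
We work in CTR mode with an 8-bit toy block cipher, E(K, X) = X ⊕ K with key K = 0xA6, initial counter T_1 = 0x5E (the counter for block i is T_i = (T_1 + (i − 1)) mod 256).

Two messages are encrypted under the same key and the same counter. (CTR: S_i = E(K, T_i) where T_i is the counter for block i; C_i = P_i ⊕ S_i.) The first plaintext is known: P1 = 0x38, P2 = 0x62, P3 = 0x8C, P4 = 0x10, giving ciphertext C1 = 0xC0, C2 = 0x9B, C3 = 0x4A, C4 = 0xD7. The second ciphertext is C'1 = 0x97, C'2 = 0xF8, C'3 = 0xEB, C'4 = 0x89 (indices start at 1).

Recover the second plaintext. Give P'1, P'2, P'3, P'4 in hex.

In CTR with a reused counter, both messages share the same keystream S_i, so C_i ⊕ C'_i = P_i ⊕ P'_i and thus P'_i = P_i ⊕ C_i ⊕ C'_i.
P'1: 0x38 ⊕ 0xC0 ⊕ 0x97 = 0x6F.
P'2: 0x62 ⊕ 0x9B ⊕ 0xF8 = 0x01.
P'3: 0x8C ⊕ 0x4A ⊕ 0xEB = 0x2D.
P'4: 0x10 ⊕ 0xD7 ⊕ 0x89 = 0x4E.

P'1 = 0x6F, P'2 = 0x01, P'3 = 0x2D, P'4 = 0x4E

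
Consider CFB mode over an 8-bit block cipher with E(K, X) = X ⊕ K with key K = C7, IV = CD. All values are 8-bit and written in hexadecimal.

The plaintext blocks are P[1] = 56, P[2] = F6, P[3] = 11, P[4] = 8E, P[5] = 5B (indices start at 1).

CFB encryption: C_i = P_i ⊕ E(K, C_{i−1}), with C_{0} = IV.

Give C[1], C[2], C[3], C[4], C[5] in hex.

C[1] = 5C, C[2] = 6D, C[3] = BB, C[4] = F2, C[5] = 6E

C[1]: E(K, CD) = 0A; 56 ⊕ 0A = 5C.
C[2]: E(K, 5C) = 9B; F6 ⊕ 9B = 6D.
C[3]: E(K, 6D) = AA; 11 ⊕ AA = BB.
C[4]: E(K, BB) = 7C; 8E ⊕ 7C = F2.
C[5]: E(K, F2) = 35; 5B ⊕ 35 = 6E.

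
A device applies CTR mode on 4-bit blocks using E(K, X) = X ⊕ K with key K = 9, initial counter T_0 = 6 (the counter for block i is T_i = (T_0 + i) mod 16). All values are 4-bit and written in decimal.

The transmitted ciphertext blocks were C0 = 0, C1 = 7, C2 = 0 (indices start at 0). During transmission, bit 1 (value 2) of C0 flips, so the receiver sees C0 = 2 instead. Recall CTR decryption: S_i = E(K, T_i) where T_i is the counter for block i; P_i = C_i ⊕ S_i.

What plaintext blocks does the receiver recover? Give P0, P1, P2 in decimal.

Only C0 changed, to 2. In CTR, a change in C_i flips the same bit in P_i only; the keystream is unaffected. Decrypting the received ciphertext:
P0: T = 6, S = E(K, T) = 15; 2 ⊕ 15 = 13.
P1: T = 7, S = E(K, T) = 14; 7 ⊕ 14 = 9.
P2: T = 8, S = E(K, T) = 1; 0 ⊕ 1 = 1.
Blocks that differ from the original plaintext: P0.

P0 = 13, P1 = 9, P2 = 1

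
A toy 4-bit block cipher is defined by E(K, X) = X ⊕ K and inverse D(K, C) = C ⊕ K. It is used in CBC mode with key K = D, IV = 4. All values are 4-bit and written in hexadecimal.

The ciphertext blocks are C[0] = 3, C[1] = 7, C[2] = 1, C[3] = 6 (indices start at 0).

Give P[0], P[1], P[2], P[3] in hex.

CBC decryption: P_i = D(K, C_i) ⊕ C_{i−1}, with C_{−1} = IV.
P[0]: D(K, 3) = E; E ⊕ 4 = A.
P[1]: D(K, 7) = A; A ⊕ 3 = 9.
P[2]: D(K, 1) = C; C ⊕ 7 = B.
P[3]: D(K, 6) = B; B ⊕ 1 = A.

P[0] = A, P[1] = 9, P[2] = B, P[3] = A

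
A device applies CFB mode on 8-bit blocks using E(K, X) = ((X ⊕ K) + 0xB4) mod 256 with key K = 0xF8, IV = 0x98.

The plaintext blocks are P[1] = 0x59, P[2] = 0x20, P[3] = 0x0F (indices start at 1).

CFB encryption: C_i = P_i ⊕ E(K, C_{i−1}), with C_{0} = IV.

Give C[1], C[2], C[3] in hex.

C[1] = 0x4D, C[2] = 0x49, C[3] = 0x6A

C[1]: E(K, 0x98) = 0x14; 0x59 ⊕ 0x14 = 0x4D.
C[2]: E(K, 0x4D) = 0x69; 0x20 ⊕ 0x69 = 0x49.
C[3]: E(K, 0x49) = 0x65; 0x0F ⊕ 0x65 = 0x6A.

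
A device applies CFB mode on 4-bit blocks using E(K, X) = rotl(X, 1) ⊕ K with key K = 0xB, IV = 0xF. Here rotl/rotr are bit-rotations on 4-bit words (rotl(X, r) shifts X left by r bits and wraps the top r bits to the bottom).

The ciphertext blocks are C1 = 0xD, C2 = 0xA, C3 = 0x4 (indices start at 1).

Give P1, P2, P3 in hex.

P1 = 0x9, P2 = 0xA, P3 = 0xA

CFB decryption: P_i = C_i ⊕ E(K, C_{i−1}), with C_{0} = IV.
P1: E(K, 0xF) = 0x4; 0xD ⊕ 0x4 = 0x9.
P2: E(K, 0xD) = 0x0; 0xA ⊕ 0x0 = 0xA.
P3: E(K, 0xA) = 0xE; 0x4 ⊕ 0xE = 0xA.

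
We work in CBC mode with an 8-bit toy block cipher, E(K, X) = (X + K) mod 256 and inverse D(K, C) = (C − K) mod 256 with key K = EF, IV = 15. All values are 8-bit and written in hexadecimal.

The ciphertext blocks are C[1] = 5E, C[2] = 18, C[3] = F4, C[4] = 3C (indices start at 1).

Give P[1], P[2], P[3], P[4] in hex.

P[1] = 7A, P[2] = 77, P[3] = 1D, P[4] = B9

CBC decryption: P_i = D(K, C_i) ⊕ C_{i−1}, with C_{0} = IV.
P[1]: D(K, 5E) = 6F; 6F ⊕ 15 = 7A.
P[2]: D(K, 18) = 29; 29 ⊕ 5E = 77.
P[3]: D(K, F4) = 05; 05 ⊕ 18 = 1D.
P[4]: D(K, 3C) = 4D; 4D ⊕ F4 = B9.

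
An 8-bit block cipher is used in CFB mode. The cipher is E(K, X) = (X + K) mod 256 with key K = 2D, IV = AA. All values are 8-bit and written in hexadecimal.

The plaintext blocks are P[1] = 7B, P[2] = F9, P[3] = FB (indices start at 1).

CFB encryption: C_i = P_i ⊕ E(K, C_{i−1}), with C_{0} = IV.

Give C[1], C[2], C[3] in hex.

C[1]: E(K, AA) = D7; 7B ⊕ D7 = AC.
C[2]: E(K, AC) = D9; F9 ⊕ D9 = 20.
C[3]: E(K, 20) = 4D; FB ⊕ 4D = B6.

C[1] = AC, C[2] = 20, C[3] = B6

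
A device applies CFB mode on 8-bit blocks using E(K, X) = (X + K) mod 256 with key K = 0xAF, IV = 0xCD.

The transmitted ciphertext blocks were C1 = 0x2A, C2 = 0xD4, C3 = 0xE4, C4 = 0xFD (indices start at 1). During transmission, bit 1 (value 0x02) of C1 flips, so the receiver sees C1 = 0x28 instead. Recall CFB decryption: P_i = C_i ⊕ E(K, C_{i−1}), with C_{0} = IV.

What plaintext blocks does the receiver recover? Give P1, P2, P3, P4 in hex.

Only C1 changed, to 0x28. In CFB, a change in C_i flips the same bit in P_i and garbles P_{i+1}. Decrypting the received ciphertext:
P1: E(K, 0xCD) = 0x7C; 0x28 ⊕ 0x7C = 0x54.
P2: E(K, 0x28) = 0xD7; 0xD4 ⊕ 0xD7 = 0x03.
P3: E(K, 0xD4) = 0x83; 0xE4 ⊕ 0x83 = 0x67.
P4: E(K, 0xE4) = 0x93; 0xFD ⊕ 0x93 = 0x6E.
Blocks that differ from the original plaintext: P1, P2.

P1 = 0x54, P2 = 0x03, P3 = 0x67, P4 = 0x6E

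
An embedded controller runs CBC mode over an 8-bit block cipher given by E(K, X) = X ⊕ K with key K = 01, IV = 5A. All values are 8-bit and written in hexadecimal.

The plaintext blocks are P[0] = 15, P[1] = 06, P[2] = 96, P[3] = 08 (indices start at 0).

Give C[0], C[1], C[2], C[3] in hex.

C[0] = 4E, C[1] = 49, C[2] = DE, C[3] = D7

CBC encryption: C_i = E(K, P_i ⊕ C_{i−1}), with C_{−1} = IV.
C[0]: P[0] ⊕ 5A = 4F; E(K, 4F) = 4E.
C[1]: P[1] ⊕ 4E = 48; E(K, 48) = 49.
C[2]: P[2] ⊕ 49 = DF; E(K, DF) = DE.
C[3]: P[3] ⊕ DE = D6; E(K, D6) = D7.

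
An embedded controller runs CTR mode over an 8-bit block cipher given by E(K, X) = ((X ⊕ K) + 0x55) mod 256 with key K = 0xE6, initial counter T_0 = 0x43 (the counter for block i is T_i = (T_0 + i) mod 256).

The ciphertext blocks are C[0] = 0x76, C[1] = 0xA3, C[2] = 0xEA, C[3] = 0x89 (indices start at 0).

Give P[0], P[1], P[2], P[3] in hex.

P[0] = 0x8C, P[1] = 0x54, P[2] = 0x12, P[3] = 0x7C

CTR decryption: S_i = E(K, T_i) where T_i is the counter for block i; P_i = C_i ⊕ S_i.
P[0]: T = 0x43, S = E(K, T) = 0xFA; 0x76 ⊕ 0xFA = 0x8C.
P[1]: T = 0x44, S = E(K, T) = 0xF7; 0xA3 ⊕ 0xF7 = 0x54.
P[2]: T = 0x45, S = E(K, T) = 0xF8; 0xEA ⊕ 0xF8 = 0x12.
P[3]: T = 0x46, S = E(K, T) = 0xF5; 0x89 ⊕ 0xF5 = 0x7C.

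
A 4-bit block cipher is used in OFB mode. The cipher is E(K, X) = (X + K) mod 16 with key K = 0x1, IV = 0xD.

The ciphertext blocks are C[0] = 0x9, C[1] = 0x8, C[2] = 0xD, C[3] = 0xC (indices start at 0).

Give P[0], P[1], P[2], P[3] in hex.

OFB decryption: S_i = E(K, S_{i−1}) with S_{−1} = IV; P_i = C_i ⊕ S_i.
P[0]: S = E(K, 0xD) = 0xE; 0x9 ⊕ 0xE = 0x7.
P[1]: S = E(K, 0xE) = 0xF; 0x8 ⊕ 0xF = 0x7.
P[2]: S = E(K, 0xF) = 0x0; 0xD ⊕ 0x0 = 0xD.
P[3]: S = E(K, 0x0) = 0x1; 0xC ⊕ 0x1 = 0xD.

P[0] = 0x7, P[1] = 0x7, P[2] = 0xD, P[3] = 0xD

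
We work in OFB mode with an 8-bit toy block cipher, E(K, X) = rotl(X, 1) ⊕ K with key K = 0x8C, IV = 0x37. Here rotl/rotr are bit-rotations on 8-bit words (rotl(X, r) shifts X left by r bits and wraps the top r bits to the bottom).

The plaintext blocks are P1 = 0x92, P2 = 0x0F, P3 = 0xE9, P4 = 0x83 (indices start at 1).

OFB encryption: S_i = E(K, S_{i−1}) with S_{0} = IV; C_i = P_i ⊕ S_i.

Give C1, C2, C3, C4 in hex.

C1: S = E(K, 0x37) = 0xE2; 0x92 ⊕ 0xE2 = 0x70.
C2: S = E(K, 0xE2) = 0x49; 0x0F ⊕ 0x49 = 0x46.
C3: S = E(K, 0x49) = 0x1E; 0xE9 ⊕ 0x1E = 0xF7.
C4: S = E(K, 0x1E) = 0xB0; 0x83 ⊕ 0xB0 = 0x33.

C1 = 0x70, C2 = 0x46, C3 = 0xF7, C4 = 0x33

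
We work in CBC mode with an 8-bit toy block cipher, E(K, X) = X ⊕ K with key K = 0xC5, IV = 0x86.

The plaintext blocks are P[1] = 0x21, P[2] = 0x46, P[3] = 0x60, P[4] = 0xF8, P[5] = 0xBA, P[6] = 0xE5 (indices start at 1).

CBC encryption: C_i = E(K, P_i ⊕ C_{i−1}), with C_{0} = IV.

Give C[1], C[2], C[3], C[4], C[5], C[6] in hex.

C[1] = 0x62, C[2] = 0xE1, C[3] = 0x44, C[4] = 0x79, C[5] = 0x06, C[6] = 0x26

C[1]: P[1] ⊕ 0x86 = 0xA7; E(K, 0xA7) = 0x62.
C[2]: P[2] ⊕ 0x62 = 0x24; E(K, 0x24) = 0xE1.
C[3]: P[3] ⊕ 0xE1 = 0x81; E(K, 0x81) = 0x44.
C[4]: P[4] ⊕ 0x44 = 0xBC; E(K, 0xBC) = 0x79.
C[5]: P[5] ⊕ 0x79 = 0xC3; E(K, 0xC3) = 0x06.
C[6]: P[6] ⊕ 0x06 = 0xE3; E(K, 0xE3) = 0x26.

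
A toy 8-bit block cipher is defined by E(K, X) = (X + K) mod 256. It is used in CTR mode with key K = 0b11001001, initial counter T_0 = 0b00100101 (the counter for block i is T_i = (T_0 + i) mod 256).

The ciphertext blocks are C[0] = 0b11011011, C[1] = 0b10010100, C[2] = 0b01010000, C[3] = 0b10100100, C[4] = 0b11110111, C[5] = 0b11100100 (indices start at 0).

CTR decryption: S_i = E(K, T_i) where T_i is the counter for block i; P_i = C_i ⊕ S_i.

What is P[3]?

P[3]: T = 0b00101000, S = E(K, T) = 0b11110001; 0b10100100 ⊕ 0b11110001 = 0b01010101.

P[3] = 0b01010101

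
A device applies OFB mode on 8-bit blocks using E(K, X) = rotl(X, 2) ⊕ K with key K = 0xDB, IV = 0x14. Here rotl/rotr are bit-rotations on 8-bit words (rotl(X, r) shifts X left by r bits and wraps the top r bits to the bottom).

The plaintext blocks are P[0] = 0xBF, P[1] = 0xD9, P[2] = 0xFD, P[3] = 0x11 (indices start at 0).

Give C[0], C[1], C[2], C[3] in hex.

C[0] = 0x34, C[1] = 0x2C, C[2] = 0xF1, C[3] = 0xFA

OFB encryption: S_i = E(K, S_{i−1}) with S_{−1} = IV; C_i = P_i ⊕ S_i.
C[0]: S = E(K, 0x14) = 0x8B; 0xBF ⊕ 0x8B = 0x34.
C[1]: S = E(K, 0x8B) = 0xF5; 0xD9 ⊕ 0xF5 = 0x2C.
C[2]: S = E(K, 0xF5) = 0x0C; 0xFD ⊕ 0x0C = 0xF1.
C[3]: S = E(K, 0x0C) = 0xEB; 0x11 ⊕ 0xEB = 0xFA.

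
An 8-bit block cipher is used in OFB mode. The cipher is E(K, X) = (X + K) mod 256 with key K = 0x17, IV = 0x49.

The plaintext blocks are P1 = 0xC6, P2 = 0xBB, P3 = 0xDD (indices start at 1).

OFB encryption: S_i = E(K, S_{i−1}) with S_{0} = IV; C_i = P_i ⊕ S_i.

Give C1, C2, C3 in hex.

C1 = 0xA6, C2 = 0xCC, C3 = 0x53

C1: S = E(K, 0x49) = 0x60; 0xC6 ⊕ 0x60 = 0xA6.
C2: S = E(K, 0x60) = 0x77; 0xBB ⊕ 0x77 = 0xCC.
C3: S = E(K, 0x77) = 0x8E; 0xDD ⊕ 0x8E = 0x53.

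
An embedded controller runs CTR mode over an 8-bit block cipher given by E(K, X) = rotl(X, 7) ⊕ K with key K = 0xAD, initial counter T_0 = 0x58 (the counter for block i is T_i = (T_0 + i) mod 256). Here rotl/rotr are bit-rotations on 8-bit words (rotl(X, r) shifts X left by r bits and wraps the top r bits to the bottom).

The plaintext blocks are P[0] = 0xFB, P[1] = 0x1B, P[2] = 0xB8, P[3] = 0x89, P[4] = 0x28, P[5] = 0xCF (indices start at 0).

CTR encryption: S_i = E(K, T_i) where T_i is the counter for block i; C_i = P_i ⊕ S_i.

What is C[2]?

C[0]: T = 0x58, S = E(K, T) = 0x81; 0xFB ⊕ 0x81 = 0x7A.
C[1]: T = 0x59, S = E(K, T) = 0x01; 0x1B ⊕ 0x01 = 0x1A.
C[2]: T = 0x5A, S = E(K, T) = 0x80; 0xB8 ⊕ 0x80 = 0x38.

C[2] = 0x38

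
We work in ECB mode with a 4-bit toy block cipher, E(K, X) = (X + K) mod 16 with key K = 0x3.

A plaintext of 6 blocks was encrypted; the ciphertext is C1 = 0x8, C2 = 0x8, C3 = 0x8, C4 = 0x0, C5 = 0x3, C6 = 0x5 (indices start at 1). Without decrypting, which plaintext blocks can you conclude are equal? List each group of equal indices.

P1 = P2 = P3

ECB encrypts each block independently with the same key, so equal ciphertext blocks imply equal plaintext blocks.
C1 = C2 = C3 = 0x8, so P1 = P2 = P3.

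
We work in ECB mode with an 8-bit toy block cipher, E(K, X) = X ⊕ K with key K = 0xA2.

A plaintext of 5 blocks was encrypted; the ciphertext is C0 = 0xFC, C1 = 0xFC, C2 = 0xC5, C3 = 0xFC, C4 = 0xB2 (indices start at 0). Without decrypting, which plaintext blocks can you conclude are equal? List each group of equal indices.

P0 = P1 = P3

ECB encrypts each block independently with the same key, so equal ciphertext blocks imply equal plaintext blocks.
C0 = C1 = C3 = 0xFC, so P0 = P1 = P3.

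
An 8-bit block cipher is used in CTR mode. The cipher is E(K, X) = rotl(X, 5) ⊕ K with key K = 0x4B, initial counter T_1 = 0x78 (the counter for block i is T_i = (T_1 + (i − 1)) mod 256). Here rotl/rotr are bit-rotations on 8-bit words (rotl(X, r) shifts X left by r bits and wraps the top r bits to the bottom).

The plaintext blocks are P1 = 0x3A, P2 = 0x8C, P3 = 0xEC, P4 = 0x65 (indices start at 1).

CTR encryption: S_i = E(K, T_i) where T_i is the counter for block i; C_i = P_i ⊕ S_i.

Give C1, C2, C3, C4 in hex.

C1: T = 0x78, S = E(K, T) = 0x44; 0x3A ⊕ 0x44 = 0x7E.
C2: T = 0x79, S = E(K, T) = 0x64; 0x8C ⊕ 0x64 = 0xE8.
C3: T = 0x7A, S = E(K, T) = 0x04; 0xEC ⊕ 0x04 = 0xE8.
C4: T = 0x7B, S = E(K, T) = 0x24; 0x65 ⊕ 0x24 = 0x41.

C1 = 0x7E, C2 = 0xE8, C3 = 0xE8, C4 = 0x41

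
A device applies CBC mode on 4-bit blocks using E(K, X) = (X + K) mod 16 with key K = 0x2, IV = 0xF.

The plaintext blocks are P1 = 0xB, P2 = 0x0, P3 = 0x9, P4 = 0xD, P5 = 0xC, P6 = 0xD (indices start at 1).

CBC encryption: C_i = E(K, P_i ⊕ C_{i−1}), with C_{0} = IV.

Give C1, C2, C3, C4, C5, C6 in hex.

C1: P1 ⊕ 0xF = 0x4; E(K, 0x4) = 0x6.
C2: P2 ⊕ 0x6 = 0x6; E(K, 0x6) = 0x8.
C3: P3 ⊕ 0x8 = 0x1; E(K, 0x1) = 0x3.
C4: P4 ⊕ 0x3 = 0xE; E(K, 0xE) = 0x0.
C5: P5 ⊕ 0x0 = 0xC; E(K, 0xC) = 0xE.
C6: P6 ⊕ 0xE = 0x3; E(K, 0x3) = 0x5.

C1 = 0x6, C2 = 0x8, C3 = 0x3, C4 = 0x0, C5 = 0xE, C6 = 0x5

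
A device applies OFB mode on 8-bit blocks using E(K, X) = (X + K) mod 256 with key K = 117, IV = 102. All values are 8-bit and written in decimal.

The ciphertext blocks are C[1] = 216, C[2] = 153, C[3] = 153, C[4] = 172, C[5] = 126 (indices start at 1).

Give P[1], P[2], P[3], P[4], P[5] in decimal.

P[1] = 3, P[2] = 201, P[3] = 92, P[4] = 150, P[5] = 209

OFB decryption: S_i = E(K, S_{i−1}) with S_{0} = IV; P_i = C_i ⊕ S_i.
P[1]: S = E(K, 102) = 219; 216 ⊕ 219 = 3.
P[2]: S = E(K, 219) = 80; 153 ⊕ 80 = 201.
P[3]: S = E(K, 80) = 197; 153 ⊕ 197 = 92.
P[4]: S = E(K, 197) = 58; 172 ⊕ 58 = 150.
P[5]: S = E(K, 58) = 175; 126 ⊕ 175 = 209.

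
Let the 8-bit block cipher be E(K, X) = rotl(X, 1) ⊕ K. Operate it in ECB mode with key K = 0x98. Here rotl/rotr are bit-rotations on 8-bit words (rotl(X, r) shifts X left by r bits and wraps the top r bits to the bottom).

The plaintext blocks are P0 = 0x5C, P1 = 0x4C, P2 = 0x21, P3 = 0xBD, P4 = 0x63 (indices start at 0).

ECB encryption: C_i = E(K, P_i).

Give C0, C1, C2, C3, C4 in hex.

C0: E(K, 0x5C) = 0x20.
C1: E(K, 0x4C) = 0x00.
C2: E(K, 0x21) = 0xDA.
C3: E(K, 0xBD) = 0xE3.
C4: E(K, 0x63) = 0x5E.

C0 = 0x20, C1 = 0x00, C2 = 0xDA, C3 = 0xE3, C4 = 0x5E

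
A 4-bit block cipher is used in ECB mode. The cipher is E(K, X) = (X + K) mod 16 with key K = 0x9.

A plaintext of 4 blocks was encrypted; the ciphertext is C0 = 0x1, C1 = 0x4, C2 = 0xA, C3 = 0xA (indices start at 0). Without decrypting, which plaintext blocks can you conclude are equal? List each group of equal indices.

ECB encrypts each block independently with the same key, so equal ciphertext blocks imply equal plaintext blocks.
C2 = C3 = 0xA, so P2 = P3.

P2 = P3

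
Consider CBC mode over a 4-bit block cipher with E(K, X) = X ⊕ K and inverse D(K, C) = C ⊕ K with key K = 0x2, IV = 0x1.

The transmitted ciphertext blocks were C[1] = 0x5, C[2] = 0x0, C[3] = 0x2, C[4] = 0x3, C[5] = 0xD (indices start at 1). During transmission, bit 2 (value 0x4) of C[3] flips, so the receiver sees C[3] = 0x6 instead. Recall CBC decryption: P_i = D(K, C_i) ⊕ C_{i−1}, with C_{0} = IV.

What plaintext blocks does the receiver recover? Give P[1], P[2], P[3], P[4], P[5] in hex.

Only C[3] changed, to 0x6. In CBC, a change in C_i garbles P_i and flips the same bit in P_{i+1}. Decrypting the received ciphertext:
P[1]: D(K, 0x5) = 0x7; 0x7 ⊕ 0x1 = 0x6.
P[2]: D(K, 0x0) = 0x2; 0x2 ⊕ 0x5 = 0x7.
P[3]: D(K, 0x6) = 0x4; 0x4 ⊕ 0x0 = 0x4.
P[4]: D(K, 0x3) = 0x1; 0x1 ⊕ 0x6 = 0x7.
P[5]: D(K, 0xD) = 0xF; 0xF ⊕ 0x3 = 0xC.
Blocks that differ from the original plaintext: P[3], P[4].

P[1] = 0x6, P[2] = 0x7, P[3] = 0x4, P[4] = 0x7, P[5] = 0xC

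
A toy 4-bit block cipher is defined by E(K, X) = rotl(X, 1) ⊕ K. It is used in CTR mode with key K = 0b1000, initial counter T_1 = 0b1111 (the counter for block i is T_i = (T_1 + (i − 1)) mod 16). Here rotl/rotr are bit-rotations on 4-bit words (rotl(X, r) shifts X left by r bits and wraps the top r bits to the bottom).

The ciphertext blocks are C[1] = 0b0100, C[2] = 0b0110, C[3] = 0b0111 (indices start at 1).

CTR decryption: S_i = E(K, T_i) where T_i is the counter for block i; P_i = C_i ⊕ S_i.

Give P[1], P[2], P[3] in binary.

P[1]: T = 0b1111, S = E(K, T) = 0b0111; 0b0100 ⊕ 0b0111 = 0b0011.
P[2]: T = 0b0000, S = E(K, T) = 0b1000; 0b0110 ⊕ 0b1000 = 0b1110.
P[3]: T = 0b0001, S = E(K, T) = 0b1010; 0b0111 ⊕ 0b1010 = 0b1101.

P[1] = 0b0011, P[2] = 0b1110, P[3] = 0b1101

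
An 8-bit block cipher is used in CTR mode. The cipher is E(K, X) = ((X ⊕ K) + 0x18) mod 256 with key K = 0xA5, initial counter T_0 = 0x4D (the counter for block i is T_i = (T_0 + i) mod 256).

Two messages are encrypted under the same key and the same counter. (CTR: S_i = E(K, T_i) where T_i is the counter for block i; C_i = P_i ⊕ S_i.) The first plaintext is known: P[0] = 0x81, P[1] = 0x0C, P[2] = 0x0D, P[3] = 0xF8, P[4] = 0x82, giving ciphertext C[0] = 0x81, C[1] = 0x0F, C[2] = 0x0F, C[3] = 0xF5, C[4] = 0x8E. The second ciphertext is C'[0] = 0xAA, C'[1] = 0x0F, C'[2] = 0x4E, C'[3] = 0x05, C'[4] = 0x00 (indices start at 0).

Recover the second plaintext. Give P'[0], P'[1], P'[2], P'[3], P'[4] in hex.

P'[0] = 0xAA, P'[1] = 0x0C, P'[2] = 0x4C, P'[3] = 0x08, P'[4] = 0x0C

In CTR with a reused counter, both messages share the same keystream S_i, so C_i ⊕ C'_i = P_i ⊕ P'_i and thus P'_i = P_i ⊕ C_i ⊕ C'_i.
P'[0]: 0x81 ⊕ 0x81 ⊕ 0xAA = 0xAA.
P'[1]: 0x0C ⊕ 0x0F ⊕ 0x0F = 0x0C.
P'[2]: 0x0D ⊕ 0x0F ⊕ 0x4E = 0x4C.
P'[3]: 0xF8 ⊕ 0xF5 ⊕ 0x05 = 0x08.
P'[4]: 0x82 ⊕ 0x8E ⊕ 0x00 = 0x0C.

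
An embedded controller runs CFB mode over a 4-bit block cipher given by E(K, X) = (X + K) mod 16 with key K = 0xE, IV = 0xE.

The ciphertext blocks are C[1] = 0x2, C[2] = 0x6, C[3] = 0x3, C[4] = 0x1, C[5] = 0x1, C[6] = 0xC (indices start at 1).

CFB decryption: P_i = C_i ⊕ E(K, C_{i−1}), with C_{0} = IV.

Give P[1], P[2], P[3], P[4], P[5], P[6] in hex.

P[1]: E(K, 0xE) = 0xC; 0x2 ⊕ 0xC = 0xE.
P[2]: E(K, 0x2) = 0x0; 0x6 ⊕ 0x0 = 0x6.
P[3]: E(K, 0x6) = 0x4; 0x3 ⊕ 0x4 = 0x7.
P[4]: E(K, 0x3) = 0x1; 0x1 ⊕ 0x1 = 0x0.
P[5]: E(K, 0x1) = 0xF; 0x1 ⊕ 0xF = 0xE.
P[6]: E(K, 0x1) = 0xF; 0xC ⊕ 0xF = 0x3.

P[1] = 0xE, P[2] = 0x6, P[3] = 0x7, P[4] = 0x0, P[5] = 0xE, P[6] = 0x3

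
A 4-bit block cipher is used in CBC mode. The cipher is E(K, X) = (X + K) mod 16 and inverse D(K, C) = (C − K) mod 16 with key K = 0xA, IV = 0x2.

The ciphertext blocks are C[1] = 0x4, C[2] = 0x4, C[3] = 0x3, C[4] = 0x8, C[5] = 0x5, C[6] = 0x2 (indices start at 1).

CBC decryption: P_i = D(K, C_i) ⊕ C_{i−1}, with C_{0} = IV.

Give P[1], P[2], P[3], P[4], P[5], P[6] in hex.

P[1] = 0x8, P[2] = 0xE, P[3] = 0xD, P[4] = 0xD, P[5] = 0x3, P[6] = 0xD

P[1]: D(K, 0x4) = 0xA; 0xA ⊕ 0x2 = 0x8.
P[2]: D(K, 0x4) = 0xA; 0xA ⊕ 0x4 = 0xE.
P[3]: D(K, 0x3) = 0x9; 0x9 ⊕ 0x4 = 0xD.
P[4]: D(K, 0x8) = 0xE; 0xE ⊕ 0x3 = 0xD.
P[5]: D(K, 0x5) = 0xB; 0xB ⊕ 0x8 = 0x3.
P[6]: D(K, 0x2) = 0x8; 0x8 ⊕ 0x5 = 0xD.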